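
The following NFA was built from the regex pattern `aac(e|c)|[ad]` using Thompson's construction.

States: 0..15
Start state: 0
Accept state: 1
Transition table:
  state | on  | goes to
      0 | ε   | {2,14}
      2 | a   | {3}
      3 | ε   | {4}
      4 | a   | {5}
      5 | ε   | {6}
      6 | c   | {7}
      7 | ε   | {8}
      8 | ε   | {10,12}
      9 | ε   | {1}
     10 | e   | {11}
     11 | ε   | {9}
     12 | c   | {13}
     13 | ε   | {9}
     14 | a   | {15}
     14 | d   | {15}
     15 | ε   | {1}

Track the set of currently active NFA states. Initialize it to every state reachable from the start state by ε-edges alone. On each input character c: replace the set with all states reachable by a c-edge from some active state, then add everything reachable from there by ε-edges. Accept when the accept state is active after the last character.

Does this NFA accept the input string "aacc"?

initial (ε-close {0}): {0,2,14}
'a' @ 1: {1,3,4,15}  [accepting]
'a' @ 2: {5,6}
'c' @ 3: {7,8,10,12}
'c' @ 4: {1,9,13}  [accepting]
end set {1,9,13} — state 1 in

Answer: ACCEPT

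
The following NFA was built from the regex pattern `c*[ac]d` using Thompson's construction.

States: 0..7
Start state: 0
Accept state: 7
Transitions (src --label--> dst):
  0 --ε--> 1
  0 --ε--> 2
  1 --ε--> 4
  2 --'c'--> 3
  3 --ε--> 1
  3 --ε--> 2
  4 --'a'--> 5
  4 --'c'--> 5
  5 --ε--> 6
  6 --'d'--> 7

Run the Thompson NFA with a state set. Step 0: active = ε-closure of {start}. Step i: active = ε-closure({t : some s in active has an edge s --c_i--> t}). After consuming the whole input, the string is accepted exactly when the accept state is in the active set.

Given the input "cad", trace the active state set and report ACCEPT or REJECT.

initial (ε-close {0}): {0,1,2,4}
'c' @ 1: {1,2,3,4,5,6}
'a' @ 2: {5,6}
'd' @ 3: {7}  [accepting]
after full input: {7}  (accept=7 in)

Answer: ACCEPT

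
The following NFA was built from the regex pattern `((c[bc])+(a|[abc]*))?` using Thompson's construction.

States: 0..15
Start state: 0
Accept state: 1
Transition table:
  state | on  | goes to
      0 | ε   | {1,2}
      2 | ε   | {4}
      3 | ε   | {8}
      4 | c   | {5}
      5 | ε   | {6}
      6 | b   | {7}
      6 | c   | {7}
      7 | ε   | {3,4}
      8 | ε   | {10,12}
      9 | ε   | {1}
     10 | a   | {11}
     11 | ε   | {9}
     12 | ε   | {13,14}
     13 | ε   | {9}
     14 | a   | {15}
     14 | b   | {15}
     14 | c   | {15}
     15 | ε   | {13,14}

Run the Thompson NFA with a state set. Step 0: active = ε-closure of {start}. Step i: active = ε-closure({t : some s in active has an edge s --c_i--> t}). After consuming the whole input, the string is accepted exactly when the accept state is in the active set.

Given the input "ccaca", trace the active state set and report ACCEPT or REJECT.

Answer: ACCEPT

Trace:
start: ε-closure({0}) = {0,1,2,4}
'c' @ 1: {5,6}
'c' @ 2: {1,3,4,7,8,9,10,12,13,14}  (accept∈set)
'a' @ 3: {1,9,11,13,14,15}  (accept∈set)
'c' @ 4: {1,9,13,14,15}  (accept∈set)
'a' @ 5: {1,9,13,14,15}  (accept∈set)
end set {1,9,13,14,15} — state 1 in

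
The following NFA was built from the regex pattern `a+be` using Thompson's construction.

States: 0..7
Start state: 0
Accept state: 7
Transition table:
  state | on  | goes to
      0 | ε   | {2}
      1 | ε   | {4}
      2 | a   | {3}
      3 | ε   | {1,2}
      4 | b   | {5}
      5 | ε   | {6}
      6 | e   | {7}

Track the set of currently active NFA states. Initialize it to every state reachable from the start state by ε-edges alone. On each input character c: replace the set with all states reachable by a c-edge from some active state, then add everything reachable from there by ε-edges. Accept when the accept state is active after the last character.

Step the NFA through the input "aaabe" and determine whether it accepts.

Answer: ACCEPT

Trace:
initial (ε-close {0}): {0,2}
'a' @ 1: {1,2,3,4}
'a' @ 2: {1,2,3,4}
'a' @ 3: {1,2,3,4}
'b' @ 4: {5,6}
'e' @ 5: {7}  ✓accept
final: {7}; accept 7 in set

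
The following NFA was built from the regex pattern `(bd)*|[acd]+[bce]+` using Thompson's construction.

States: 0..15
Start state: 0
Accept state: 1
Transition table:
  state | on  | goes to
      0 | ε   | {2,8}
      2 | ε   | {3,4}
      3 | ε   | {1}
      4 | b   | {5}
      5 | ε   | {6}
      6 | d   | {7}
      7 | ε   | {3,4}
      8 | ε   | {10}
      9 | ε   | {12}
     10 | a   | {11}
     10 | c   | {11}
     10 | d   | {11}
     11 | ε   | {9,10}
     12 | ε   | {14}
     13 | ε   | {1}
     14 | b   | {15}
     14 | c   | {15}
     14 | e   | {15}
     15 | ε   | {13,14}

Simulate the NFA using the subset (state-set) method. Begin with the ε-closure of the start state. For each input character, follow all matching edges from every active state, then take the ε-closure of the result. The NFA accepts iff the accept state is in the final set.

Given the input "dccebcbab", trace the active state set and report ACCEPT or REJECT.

start: ε-closure({0}) = {0,1,2,3,4,8,10}
'd' @ 1: {9,10,11,12,14}
'c' @ 2: {1,9,10,11,12,13,14,15}  (accept∈set)
'c' @ 3: {1,9,10,11,12,13,14,15}  (accept∈set)
'e' @ 4: {1,13,14,15}  (accept∈set)
'b' @ 5: {1,13,14,15}  (accept∈set)
'c' @ 6: {1,13,14,15}  (accept∈set)
'b' @ 7: {1,13,14,15}  (accept∈set)
'a' @ 8: {}  — dead — no transitions
rest 'b' ignored (set empty)
end set {} — state 1 not in

Answer: REJECT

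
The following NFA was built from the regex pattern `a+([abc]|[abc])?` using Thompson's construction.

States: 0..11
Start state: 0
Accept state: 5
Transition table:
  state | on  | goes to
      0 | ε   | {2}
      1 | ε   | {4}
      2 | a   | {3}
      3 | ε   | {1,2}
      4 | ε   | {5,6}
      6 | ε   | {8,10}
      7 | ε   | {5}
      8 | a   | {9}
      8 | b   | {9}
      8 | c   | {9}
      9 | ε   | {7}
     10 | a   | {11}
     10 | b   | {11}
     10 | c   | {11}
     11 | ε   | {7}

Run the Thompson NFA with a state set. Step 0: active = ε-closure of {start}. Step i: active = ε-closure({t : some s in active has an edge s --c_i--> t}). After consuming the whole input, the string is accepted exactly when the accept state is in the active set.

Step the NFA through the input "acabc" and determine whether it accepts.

start: ε-closure({0}) = {0,2}
'a' @ 1: {1,2,3,4,5,6,8,10}  [accepting]
'c' @ 2: {5,7,9,11}  [accepting]
'a' @ 3: {}  — dead — no transitions
rest 'bc' ignored (set empty)
end set {} — state 5 not in

Answer: REJECT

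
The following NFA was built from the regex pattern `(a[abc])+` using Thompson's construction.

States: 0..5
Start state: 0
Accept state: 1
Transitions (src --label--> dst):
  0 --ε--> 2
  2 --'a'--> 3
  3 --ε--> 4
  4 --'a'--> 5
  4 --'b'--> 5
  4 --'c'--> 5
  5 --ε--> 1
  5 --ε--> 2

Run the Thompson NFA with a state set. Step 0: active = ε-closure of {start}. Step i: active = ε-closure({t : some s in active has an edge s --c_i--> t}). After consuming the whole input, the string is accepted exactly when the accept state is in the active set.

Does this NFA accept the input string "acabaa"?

Answer: ACCEPT

Derivation:
initial (ε-close {0}): {0,2}
'a' @ 1: {3,4}
'c' @ 2: {1,2,5}  (accept∈set)
'a' @ 3: {3,4}
'b' @ 4: {1,2,5}  (accept∈set)
'a' @ 5: {3,4}
'a' @ 6: {1,2,5}  (accept∈set)
end set {1,2,5} — state 1 in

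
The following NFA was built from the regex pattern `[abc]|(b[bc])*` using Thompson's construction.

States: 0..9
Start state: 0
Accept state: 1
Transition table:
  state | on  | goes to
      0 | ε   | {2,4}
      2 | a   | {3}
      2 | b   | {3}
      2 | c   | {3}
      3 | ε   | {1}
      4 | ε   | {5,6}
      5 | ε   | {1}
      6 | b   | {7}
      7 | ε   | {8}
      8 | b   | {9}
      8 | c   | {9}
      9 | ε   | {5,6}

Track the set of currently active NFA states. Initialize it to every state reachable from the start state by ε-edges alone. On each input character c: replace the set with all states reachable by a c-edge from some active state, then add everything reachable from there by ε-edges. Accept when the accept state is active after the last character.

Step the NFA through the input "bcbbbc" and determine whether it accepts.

S₀ = ε-closure({0}) = {0,1,2,4,5,6}
'b' @ 1: {1,3,7,8}  (accept∈set)
'c' @ 2: {1,5,6,9}  (accept∈set)
'b' @ 3: {7,8}
'b' @ 4: {1,5,6,9}  (accept∈set)
'b' @ 5: {7,8}
'c' @ 6: {1,5,6,9}  (accept∈set)
final: {1,5,6,9}; accept 1 in set

Answer: ACCEPT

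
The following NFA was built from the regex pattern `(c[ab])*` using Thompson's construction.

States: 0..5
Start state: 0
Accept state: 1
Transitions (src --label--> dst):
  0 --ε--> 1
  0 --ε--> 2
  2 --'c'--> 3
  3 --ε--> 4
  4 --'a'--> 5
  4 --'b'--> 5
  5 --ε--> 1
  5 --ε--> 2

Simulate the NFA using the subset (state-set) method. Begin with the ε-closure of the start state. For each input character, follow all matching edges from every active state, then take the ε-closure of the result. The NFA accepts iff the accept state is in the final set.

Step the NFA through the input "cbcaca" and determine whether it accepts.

start: ε-closure({0}) = {0,1,2}
'c' @ 1: {3,4}
'b' @ 2: {1,2,5}  (accept∈set)
'c' @ 3: {3,4}
'a' @ 4: {1,2,5}  (accept∈set)
'c' @ 5: {3,4}
'a' @ 6: {1,2,5}  (accept∈set)
end set {1,2,5} — state 1 in

Answer: ACCEPT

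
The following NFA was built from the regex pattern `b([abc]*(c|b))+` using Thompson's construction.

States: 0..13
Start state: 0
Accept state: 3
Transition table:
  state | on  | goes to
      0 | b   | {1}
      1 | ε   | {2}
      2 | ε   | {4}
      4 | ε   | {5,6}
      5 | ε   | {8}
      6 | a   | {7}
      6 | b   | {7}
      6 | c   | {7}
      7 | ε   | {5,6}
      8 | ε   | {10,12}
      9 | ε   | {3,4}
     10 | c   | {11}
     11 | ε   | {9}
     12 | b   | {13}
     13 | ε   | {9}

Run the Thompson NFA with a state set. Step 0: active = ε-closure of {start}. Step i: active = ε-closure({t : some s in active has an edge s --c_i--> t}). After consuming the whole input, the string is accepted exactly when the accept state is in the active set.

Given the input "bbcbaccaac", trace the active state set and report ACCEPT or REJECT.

S₀ = ε-closure({0}) = {0}
'b' @ 1: {1,2,4,5,6,8,10,12}
'b' @ 2: {3,4,5,6,7,8,9,10,12,13}  [accepting]
'c' @ 3: {3,4,5,6,7,8,9,10,11,12}  [accepting]
'b' @ 4: {3,4,5,6,7,8,9,10,12,13}  [accepting]
'a' @ 5: {5,6,7,8,10,12}
'c' @ 6: {3,4,5,6,7,8,9,10,11,12}  [accepting]
'c' @ 7: {3,4,5,6,7,8,9,10,11,12}  [accepting]
'a' @ 8: {5,6,7,8,10,12}
'a' @ 9: {5,6,7,8,10,12}
'c' @ 10: {3,4,5,6,7,8,9,10,11,12}  [accepting]
after full input: {3,4,5,6,7,8,9,10,11,12}  (accept=3 in)

Answer: ACCEPT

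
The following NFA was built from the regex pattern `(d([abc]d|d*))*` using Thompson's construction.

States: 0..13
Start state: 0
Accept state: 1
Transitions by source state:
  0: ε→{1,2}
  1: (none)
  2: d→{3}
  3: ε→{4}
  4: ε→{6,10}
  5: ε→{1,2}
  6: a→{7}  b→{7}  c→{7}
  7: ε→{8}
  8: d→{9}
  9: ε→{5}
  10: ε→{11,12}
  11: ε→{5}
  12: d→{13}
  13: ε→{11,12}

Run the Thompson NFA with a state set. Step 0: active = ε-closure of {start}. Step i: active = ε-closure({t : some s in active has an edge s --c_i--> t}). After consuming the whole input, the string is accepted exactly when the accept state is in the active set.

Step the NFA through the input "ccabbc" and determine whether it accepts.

initial (ε-close {0}): {0,1,2}
'c' @ 1: {}  — state set empty
rest 'cabbc' ignored (set empty)
after full input: {}  (accept=1 not in)

Answer: REJECT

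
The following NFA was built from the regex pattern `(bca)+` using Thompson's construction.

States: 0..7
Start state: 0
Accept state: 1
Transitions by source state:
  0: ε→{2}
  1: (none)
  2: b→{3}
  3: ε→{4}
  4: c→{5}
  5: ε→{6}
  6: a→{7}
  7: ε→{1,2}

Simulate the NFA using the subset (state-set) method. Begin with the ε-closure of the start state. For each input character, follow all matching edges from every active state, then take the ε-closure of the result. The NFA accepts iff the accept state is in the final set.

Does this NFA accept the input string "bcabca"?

initial (ε-close {0}): {0,2}
'b' @ 1: {3,4}
'c' @ 2: {5,6}
'a' @ 3: {1,2,7}  (accept∈set)
'b' @ 4: {3,4}
'c' @ 5: {5,6}
'a' @ 6: {1,2,7}  (accept∈set)
end set {1,2,7} — state 1 in

Answer: ACCEPT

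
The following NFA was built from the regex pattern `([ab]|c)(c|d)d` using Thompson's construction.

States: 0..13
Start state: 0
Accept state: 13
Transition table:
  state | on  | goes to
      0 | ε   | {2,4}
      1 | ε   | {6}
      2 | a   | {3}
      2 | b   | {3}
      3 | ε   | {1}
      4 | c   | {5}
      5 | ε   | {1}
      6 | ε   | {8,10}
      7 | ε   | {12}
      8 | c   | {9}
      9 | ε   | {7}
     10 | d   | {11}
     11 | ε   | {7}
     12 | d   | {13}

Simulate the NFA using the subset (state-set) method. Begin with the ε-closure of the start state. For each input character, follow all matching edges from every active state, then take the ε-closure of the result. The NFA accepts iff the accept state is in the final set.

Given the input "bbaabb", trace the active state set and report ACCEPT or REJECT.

Answer: REJECT

Trace:
start: ε-closure({0}) = {0,2,4}
'b' @ 1: {1,3,6,8,10}
'b' @ 2: {}  — no active states
rest 'aabb' ignored (set empty)
final: {}; accept 13 not in set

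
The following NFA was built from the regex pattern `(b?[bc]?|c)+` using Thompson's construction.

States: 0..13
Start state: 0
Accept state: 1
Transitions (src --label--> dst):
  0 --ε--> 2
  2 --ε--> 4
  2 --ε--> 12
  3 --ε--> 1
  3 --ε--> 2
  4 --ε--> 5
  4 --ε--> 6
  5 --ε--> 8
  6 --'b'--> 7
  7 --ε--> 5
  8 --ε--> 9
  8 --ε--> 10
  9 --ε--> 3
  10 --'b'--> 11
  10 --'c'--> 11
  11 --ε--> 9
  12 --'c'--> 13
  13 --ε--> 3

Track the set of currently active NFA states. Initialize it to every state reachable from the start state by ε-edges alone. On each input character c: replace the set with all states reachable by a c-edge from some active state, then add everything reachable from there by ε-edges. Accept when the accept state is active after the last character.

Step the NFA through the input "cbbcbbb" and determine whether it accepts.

S₀ = ε-closure({0}) = {0,1,2,3,4,5,6,8,9,10,12}
'c' @ 1: {1,2,3,4,5,6,8,9,10,11,12,13}  ✓accept
'b' @ 2: {1,2,3,4,5,6,7,8,9,10,11,12}  ✓accept
'b' @ 3: {1,2,3,4,5,6,7,8,9,10,11,12}  ✓accept
'c' @ 4: {1,2,3,4,5,6,8,9,10,11,12,13}  ✓accept
'b' @ 5: {1,2,3,4,5,6,7,8,9,10,11,12}  ✓accept
'b' @ 6: {1,2,3,4,5,6,7,8,9,10,11,12}  ✓accept
'b' @ 7: {1,2,3,4,5,6,7,8,9,10,11,12}  ✓accept
end set {1,2,3,4,5,6,7,8,9,10,11,12} — state 1 in

Answer: ACCEPT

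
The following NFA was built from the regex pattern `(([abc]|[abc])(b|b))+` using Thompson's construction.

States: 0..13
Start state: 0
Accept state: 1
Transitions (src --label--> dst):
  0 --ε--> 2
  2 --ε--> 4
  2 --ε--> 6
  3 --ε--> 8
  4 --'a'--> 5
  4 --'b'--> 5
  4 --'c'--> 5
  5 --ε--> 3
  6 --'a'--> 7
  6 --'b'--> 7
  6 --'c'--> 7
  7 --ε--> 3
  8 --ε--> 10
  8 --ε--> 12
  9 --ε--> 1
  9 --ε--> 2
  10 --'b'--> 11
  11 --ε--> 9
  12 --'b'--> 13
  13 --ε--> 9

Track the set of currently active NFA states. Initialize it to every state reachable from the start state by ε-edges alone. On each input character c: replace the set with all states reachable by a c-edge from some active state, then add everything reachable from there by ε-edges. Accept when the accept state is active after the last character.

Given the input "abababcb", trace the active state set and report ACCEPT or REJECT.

Answer: ACCEPT

Steps:
initial (ε-close {0}): {0,2,4,6}
'a' @ 1: {3,5,7,8,10,12}
'b' @ 2: {1,2,4,6,9,11,13}  [accepting]
'a' @ 3: {3,5,7,8,10,12}
'b' @ 4: {1,2,4,6,9,11,13}  [accepting]
'a' @ 5: {3,5,7,8,10,12}
'b' @ 6: {1,2,4,6,9,11,13}  [accepting]
'c' @ 7: {3,5,7,8,10,12}
'b' @ 8: {1,2,4,6,9,11,13}  [accepting]
final: {1,2,4,6,9,11,13}; accept 1 in set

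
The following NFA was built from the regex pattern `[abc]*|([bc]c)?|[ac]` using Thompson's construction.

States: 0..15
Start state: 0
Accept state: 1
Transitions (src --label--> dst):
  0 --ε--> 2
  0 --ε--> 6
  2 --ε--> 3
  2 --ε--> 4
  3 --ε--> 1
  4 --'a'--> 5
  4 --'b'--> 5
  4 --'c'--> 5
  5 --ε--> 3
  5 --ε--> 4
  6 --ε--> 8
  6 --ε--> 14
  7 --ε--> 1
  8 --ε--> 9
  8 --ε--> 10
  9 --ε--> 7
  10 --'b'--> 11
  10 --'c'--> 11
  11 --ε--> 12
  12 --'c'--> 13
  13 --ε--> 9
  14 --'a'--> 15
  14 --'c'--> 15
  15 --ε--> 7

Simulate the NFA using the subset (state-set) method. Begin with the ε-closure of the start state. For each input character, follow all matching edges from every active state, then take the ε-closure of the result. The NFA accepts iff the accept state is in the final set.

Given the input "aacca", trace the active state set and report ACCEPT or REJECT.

Answer: ACCEPT

Steps:
S₀ = ε-closure({0}) = {0,1,2,3,4,6,7,8,9,10,14}
'a' @ 1: {1,3,4,5,7,15}  ✓accept
'a' @ 2: {1,3,4,5}  ✓accept
'c' @ 3: {1,3,4,5}  ✓accept
'c' @ 4: {1,3,4,5}  ✓accept
'a' @ 5: {1,3,4,5}  ✓accept
end set {1,3,4,5} — state 1 in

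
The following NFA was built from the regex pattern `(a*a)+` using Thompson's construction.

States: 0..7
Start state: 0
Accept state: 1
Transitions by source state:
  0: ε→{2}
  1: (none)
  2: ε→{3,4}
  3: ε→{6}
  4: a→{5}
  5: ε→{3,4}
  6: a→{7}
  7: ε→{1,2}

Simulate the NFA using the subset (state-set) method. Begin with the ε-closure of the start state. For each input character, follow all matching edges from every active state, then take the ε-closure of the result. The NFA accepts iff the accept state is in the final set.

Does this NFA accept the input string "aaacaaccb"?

S₀ = ε-closure({0}) = {0,2,3,4,6}
'a' @ 1: {1,2,3,4,5,6,7}  ✓accept
'a' @ 2: {1,2,3,4,5,6,7}  ✓accept
'a' @ 3: {1,2,3,4,5,6,7}  ✓accept
'c' @ 4: {}  — state set empty
rest 'aaccb' ignored (set empty)
after full input: {}  (accept=1 not in)

Answer: REJECT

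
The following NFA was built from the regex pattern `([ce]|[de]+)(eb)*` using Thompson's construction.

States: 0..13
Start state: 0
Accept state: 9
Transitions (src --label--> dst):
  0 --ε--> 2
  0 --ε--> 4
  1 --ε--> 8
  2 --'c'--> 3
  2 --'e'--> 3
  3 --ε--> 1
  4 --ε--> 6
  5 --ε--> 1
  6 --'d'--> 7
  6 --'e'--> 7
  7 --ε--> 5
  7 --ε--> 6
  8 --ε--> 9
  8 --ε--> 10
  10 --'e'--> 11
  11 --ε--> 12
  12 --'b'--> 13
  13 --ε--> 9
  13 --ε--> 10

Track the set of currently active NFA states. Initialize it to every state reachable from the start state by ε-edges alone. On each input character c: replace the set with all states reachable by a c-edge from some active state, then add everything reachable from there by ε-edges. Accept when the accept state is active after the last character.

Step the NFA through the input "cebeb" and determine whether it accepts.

start: ε-closure({0}) = {0,2,4,6}
'c' @ 1: {1,3,8,9,10}  ✓accept
'e' @ 2: {11,12}
'b' @ 3: {9,10,13}  ✓accept
'e' @ 4: {11,12}
'b' @ 5: {9,10,13}  ✓accept
after full input: {9,10,13}  (accept=9 in)

Answer: ACCEPT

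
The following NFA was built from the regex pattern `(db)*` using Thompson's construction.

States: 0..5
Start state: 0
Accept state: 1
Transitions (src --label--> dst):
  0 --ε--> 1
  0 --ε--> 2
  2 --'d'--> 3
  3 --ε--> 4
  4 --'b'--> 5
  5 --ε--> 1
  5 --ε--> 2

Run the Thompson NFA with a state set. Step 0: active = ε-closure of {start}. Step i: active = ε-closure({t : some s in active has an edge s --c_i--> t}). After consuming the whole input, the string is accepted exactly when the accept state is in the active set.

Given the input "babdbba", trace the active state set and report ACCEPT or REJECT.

initial (ε-close {0}): {0,1,2}
'b' @ 1: {}  — state set empty
rest 'abdbba' ignored (set empty)
after full input: {}  (accept=1 not in)

Answer: REJECT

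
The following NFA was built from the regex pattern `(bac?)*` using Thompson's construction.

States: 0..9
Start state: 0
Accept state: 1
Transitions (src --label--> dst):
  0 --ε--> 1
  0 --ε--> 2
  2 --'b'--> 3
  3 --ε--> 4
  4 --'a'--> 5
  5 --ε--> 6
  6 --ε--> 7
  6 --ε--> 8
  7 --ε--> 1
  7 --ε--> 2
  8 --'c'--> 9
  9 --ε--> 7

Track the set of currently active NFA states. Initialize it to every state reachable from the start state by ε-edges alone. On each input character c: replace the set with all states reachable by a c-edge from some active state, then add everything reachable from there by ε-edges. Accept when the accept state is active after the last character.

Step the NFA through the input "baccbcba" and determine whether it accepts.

Answer: REJECT

Derivation:
start: ε-closure({0}) = {0,1,2}
'b' @ 1: {3,4}
'a' @ 2: {1,2,5,6,7,8}  [accepting]
'c' @ 3: {1,2,7,9}  [accepting]
'c' @ 4: {}  — no active states
rest 'bcba' ignored (set empty)
end set {} — state 1 not in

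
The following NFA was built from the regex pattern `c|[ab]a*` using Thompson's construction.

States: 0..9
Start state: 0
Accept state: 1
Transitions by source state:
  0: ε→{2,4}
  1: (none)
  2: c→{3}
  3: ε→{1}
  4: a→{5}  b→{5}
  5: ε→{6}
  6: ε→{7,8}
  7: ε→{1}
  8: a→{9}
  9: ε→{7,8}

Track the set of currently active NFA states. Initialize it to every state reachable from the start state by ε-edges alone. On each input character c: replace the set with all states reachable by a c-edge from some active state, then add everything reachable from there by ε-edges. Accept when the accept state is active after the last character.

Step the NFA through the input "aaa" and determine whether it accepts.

Answer: ACCEPT

Steps:
initial (ε-close {0}): {0,2,4}
'a' @ 1: {1,5,6,7,8}  (accept∈set)
'a' @ 2: {1,7,8,9}  (accept∈set)
'a' @ 3: {1,7,8,9}  (accept∈set)
final: {1,7,8,9}; accept 1 in set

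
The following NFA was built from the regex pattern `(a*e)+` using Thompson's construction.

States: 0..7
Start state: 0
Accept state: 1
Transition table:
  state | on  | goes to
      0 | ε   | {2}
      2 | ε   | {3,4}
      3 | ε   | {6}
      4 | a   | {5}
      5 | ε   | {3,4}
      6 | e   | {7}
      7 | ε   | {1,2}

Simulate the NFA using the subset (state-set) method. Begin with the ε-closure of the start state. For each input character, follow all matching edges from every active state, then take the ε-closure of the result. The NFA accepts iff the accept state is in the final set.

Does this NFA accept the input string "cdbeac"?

initial (ε-close {0}): {0,2,3,4,6}
'c' @ 1: {}  — state set empty
rest 'dbeac' ignored (set empty)
final: {}; accept 1 not in set

Answer: REJECT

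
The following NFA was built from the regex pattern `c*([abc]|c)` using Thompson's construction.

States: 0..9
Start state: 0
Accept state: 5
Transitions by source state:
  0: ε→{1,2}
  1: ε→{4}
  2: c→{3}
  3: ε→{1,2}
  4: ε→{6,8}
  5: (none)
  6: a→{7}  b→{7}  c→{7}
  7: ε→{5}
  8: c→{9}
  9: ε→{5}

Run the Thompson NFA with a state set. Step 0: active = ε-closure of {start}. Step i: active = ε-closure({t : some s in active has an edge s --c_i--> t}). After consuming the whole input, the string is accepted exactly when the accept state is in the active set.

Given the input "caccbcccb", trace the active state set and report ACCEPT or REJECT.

Answer: REJECT

Trace:
start: ε-closure({0}) = {0,1,2,4,6,8}
'c' @ 1: {1,2,3,4,5,6,7,8,9}  ✓accept
'a' @ 2: {5,7}  ✓accept
'c' @ 3: {}  — state set empty
rest 'cbcccb' ignored (set empty)
end set {} — state 5 not in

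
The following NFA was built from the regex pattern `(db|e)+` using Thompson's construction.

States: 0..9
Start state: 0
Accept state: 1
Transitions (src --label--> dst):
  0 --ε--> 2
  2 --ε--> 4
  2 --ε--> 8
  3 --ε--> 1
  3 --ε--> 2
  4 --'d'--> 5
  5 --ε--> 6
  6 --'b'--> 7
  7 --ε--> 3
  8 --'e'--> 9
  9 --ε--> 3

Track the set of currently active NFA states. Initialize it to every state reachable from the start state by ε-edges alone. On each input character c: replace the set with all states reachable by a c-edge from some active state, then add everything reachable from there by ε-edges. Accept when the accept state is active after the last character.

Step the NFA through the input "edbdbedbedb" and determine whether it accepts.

Answer: ACCEPT

Derivation:
initial (ε-close {0}): {0,2,4,8}
'e' @ 1: {1,2,3,4,8,9}  ✓accept
'd' @ 2: {5,6}
'b' @ 3: {1,2,3,4,7,8}  ✓accept
'd' @ 4: {5,6}
'b' @ 5: {1,2,3,4,7,8}  ✓accept
'e' @ 6: {1,2,3,4,8,9}  ✓accept
'd' @ 7: {5,6}
'b' @ 8: {1,2,3,4,7,8}  ✓accept
'e' @ 9: {1,2,3,4,8,9}  ✓accept
'd' @ 10: {5,6}
'b' @ 11: {1,2,3,4,7,8}  ✓accept
end set {1,2,3,4,7,8} — state 1 in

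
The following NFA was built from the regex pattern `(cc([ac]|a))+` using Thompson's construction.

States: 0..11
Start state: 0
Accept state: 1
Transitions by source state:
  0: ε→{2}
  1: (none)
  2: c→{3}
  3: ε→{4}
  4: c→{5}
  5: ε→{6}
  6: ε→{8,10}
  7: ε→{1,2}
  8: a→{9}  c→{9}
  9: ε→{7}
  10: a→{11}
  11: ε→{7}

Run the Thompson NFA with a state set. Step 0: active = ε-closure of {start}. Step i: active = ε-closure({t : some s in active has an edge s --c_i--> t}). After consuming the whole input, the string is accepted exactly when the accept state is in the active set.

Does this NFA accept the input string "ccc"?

Answer: ACCEPT

Steps:
S₀ = ε-closure({0}) = {0,2}
'c' @ 1: {3,4}
'c' @ 2: {5,6,8,10}
'c' @ 3: {1,2,7,9}  (accept∈set)
final: {1,2,7,9}; accept 1 in set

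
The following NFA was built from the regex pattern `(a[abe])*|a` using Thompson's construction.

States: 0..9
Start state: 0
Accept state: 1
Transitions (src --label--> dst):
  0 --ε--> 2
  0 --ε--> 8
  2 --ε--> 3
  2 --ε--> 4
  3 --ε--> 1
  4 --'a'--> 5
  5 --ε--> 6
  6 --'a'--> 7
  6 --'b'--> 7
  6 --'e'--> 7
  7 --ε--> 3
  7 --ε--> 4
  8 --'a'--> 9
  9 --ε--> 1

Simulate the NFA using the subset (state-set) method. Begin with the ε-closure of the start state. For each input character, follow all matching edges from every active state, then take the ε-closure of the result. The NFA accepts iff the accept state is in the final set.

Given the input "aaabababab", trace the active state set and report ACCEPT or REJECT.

start: ε-closure({0}) = {0,1,2,3,4,8}
'a' @ 1: {1,5,6,9}  ✓accept
'a' @ 2: {1,3,4,7}  ✓accept
'a' @ 3: {5,6}
'b' @ 4: {1,3,4,7}  ✓accept
'a' @ 5: {5,6}
'b' @ 6: {1,3,4,7}  ✓accept
'a' @ 7: {5,6}
'b' @ 8: {1,3,4,7}  ✓accept
'a' @ 9: {5,6}
'b' @ 10: {1,3,4,7}  ✓accept
final: {1,3,4,7}; accept 1 in set

Answer: ACCEPT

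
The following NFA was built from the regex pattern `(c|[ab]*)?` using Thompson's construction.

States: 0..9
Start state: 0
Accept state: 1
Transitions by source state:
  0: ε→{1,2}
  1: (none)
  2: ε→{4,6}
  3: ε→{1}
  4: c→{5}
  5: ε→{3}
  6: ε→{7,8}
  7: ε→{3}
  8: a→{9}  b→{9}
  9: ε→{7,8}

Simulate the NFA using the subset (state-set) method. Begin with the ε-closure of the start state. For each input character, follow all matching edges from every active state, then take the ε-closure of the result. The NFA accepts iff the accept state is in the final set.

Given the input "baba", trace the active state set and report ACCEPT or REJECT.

start: ε-closure({0}) = {0,1,2,3,4,6,7,8}
'b' @ 1: {1,3,7,8,9}  ✓accept
'a' @ 2: {1,3,7,8,9}  ✓accept
'b' @ 3: {1,3,7,8,9}  ✓accept
'a' @ 4: {1,3,7,8,9}  ✓accept
end set {1,3,7,8,9} — state 1 in

Answer: ACCEPT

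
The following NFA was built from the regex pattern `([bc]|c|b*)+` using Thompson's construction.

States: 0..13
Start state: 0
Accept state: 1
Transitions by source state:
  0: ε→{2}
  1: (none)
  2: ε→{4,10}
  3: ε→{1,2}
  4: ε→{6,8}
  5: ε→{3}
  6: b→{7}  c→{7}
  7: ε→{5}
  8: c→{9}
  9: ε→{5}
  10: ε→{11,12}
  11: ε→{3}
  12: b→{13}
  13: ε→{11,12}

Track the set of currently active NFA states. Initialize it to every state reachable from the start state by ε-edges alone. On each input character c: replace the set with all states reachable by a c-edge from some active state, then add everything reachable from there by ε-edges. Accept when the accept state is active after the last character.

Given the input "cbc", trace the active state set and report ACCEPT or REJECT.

start: ε-closure({0}) = {0,1,2,3,4,6,8,10,11,12}
'c' @ 1: {1,2,3,4,5,6,7,8,9,10,11,12}  (accept∈set)
'b' @ 2: {1,2,3,4,5,6,7,8,10,11,12,13}  (accept∈set)
'c' @ 3: {1,2,3,4,5,6,7,8,9,10,11,12}  (accept∈set)
after full input: {1,2,3,4,5,6,7,8,9,10,11,12}  (accept=1 in)

Answer: ACCEPT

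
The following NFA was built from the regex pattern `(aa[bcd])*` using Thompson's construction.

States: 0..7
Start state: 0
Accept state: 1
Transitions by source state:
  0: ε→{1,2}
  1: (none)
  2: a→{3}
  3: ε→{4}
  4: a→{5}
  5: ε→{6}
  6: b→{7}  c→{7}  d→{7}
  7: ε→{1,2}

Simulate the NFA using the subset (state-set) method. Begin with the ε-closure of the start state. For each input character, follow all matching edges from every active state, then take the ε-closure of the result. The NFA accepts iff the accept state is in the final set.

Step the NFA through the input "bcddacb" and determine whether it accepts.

S₀ = ε-closure({0}) = {0,1,2}
'b' @ 1: {}  — dead — no transitions
rest 'cddacb' ignored (set empty)
after full input: {}  (accept=1 not in)

Answer: REJECT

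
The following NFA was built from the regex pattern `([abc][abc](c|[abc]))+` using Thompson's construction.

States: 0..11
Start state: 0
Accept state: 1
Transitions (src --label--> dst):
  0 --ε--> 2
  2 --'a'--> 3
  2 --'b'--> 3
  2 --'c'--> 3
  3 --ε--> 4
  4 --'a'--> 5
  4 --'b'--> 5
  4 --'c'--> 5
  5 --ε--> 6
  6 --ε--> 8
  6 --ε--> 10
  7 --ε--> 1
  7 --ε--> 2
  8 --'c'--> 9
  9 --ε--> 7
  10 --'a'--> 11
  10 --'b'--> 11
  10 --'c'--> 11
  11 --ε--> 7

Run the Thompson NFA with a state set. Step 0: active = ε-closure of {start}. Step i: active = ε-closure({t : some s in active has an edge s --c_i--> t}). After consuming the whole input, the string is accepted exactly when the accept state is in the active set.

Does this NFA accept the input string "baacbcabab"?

Answer: REJECT

Trace:
initial (ε-close {0}): {0,2}
'b' @ 1: {3,4}
'a' @ 2: {5,6,8,10}
'a' @ 3: {1,2,7,11}  (accept∈set)
'c' @ 4: {3,4}
'b' @ 5: {5,6,8,10}
'c' @ 6: {1,2,7,9,11}  (accept∈set)
'a' @ 7: {3,4}
'b' @ 8: {5,6,8,10}
'a' @ 9: {1,2,7,11}  (accept∈set)
'b' @ 10: {3,4}
final: {3,4}; accept 1 not in set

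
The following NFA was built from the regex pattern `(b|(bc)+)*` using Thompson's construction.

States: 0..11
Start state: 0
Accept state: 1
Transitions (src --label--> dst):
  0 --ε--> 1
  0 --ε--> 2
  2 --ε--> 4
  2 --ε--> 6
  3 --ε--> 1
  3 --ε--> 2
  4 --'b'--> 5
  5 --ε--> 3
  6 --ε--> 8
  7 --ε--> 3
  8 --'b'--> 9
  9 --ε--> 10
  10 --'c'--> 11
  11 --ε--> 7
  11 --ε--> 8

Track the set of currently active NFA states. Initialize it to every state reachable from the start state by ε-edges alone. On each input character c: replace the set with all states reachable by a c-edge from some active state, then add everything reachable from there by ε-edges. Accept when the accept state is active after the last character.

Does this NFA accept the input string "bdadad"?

S₀ = ε-closure({0}) = {0,1,2,4,6,8}
'b' @ 1: {1,2,3,4,5,6,8,9,10}  (accept∈set)
'd' @ 2: {}  — state set empty
rest 'adad' ignored (set empty)
after full input: {}  (accept=1 not in)

Answer: REJECT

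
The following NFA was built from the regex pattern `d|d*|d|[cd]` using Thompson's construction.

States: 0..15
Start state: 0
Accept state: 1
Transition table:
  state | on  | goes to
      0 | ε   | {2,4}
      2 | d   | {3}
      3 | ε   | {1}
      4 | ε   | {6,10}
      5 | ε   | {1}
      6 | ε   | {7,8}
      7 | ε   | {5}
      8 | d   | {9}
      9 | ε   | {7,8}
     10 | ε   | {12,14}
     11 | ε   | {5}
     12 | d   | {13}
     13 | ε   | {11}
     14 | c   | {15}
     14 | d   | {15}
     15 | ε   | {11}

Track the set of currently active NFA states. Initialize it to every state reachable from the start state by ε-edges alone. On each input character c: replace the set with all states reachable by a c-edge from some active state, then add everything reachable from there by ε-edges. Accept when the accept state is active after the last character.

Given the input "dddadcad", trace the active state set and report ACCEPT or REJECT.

initial (ε-close {0}): {0,1,2,4,5,6,7,8,10,12,14}
'd' @ 1: {1,3,5,7,8,9,11,13,15}  [accepting]
'd' @ 2: {1,5,7,8,9}  [accepting]
'd' @ 3: {1,5,7,8,9}  [accepting]
'a' @ 4: {}  — state set empty
rest 'dcad' ignored (set empty)
after full input: {}  (accept=1 not in)

Answer: REJECT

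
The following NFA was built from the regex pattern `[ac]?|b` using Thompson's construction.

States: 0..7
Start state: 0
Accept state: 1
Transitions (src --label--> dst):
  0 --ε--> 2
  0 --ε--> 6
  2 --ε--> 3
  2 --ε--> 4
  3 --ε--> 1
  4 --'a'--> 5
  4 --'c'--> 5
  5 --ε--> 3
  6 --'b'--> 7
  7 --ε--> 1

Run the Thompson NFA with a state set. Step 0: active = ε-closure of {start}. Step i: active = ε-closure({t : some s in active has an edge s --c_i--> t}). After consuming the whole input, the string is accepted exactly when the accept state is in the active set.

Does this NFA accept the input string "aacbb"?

S₀ = ε-closure({0}) = {0,1,2,3,4,6}
'a' @ 1: {1,3,5}  (accept∈set)
'a' @ 2: {}  — no active states
rest 'cbb' ignored (set empty)
after full input: {}  (accept=1 not in)

Answer: REJECT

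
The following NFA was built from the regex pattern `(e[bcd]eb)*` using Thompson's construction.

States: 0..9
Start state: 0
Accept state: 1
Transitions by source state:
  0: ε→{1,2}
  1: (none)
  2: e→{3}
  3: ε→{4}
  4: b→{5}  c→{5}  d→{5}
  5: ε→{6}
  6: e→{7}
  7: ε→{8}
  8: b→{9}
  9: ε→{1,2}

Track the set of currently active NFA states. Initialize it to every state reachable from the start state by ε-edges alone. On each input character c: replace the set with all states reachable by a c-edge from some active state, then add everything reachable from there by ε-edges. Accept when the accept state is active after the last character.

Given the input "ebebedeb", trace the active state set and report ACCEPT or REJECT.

initial (ε-close {0}): {0,1,2}
'e' @ 1: {3,4}
'b' @ 2: {5,6}
'e' @ 3: {7,8}
'b' @ 4: {1,2,9}  ✓accept
'e' @ 5: {3,4}
'd' @ 6: {5,6}
'e' @ 7: {7,8}
'b' @ 8: {1,2,9}  ✓accept
final: {1,2,9}; accept 1 in set

Answer: ACCEPT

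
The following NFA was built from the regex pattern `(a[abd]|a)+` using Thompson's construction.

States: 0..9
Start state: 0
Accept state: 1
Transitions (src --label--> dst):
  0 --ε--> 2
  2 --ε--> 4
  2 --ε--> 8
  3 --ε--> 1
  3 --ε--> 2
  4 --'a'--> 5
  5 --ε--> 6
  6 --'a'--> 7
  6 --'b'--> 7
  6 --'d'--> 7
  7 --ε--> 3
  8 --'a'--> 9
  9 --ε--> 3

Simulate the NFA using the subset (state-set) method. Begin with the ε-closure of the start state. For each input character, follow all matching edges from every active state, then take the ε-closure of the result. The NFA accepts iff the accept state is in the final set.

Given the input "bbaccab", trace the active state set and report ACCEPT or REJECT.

Answer: REJECT

Steps:
start: ε-closure({0}) = {0,2,4,8}
'b' @ 1: {}  — state set empty
rest 'baccab' ignored (set empty)
after full input: {}  (accept=1 not in)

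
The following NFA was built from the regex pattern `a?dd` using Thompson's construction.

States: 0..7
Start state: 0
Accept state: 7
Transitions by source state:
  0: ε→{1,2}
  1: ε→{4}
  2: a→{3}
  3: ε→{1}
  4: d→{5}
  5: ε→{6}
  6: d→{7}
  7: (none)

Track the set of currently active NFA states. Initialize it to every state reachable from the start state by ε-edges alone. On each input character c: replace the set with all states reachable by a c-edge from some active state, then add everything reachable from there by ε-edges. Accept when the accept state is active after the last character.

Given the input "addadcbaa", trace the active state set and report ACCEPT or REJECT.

S₀ = ε-closure({0}) = {0,1,2,4}
'a' @ 1: {1,3,4}
'd' @ 2: {5,6}
'd' @ 3: {7}  (accept∈set)
'a' @ 4: {}  — dead — no transitions
rest 'dcbaa' ignored (set empty)
final: {}; accept 7 not in set

Answer: REJECT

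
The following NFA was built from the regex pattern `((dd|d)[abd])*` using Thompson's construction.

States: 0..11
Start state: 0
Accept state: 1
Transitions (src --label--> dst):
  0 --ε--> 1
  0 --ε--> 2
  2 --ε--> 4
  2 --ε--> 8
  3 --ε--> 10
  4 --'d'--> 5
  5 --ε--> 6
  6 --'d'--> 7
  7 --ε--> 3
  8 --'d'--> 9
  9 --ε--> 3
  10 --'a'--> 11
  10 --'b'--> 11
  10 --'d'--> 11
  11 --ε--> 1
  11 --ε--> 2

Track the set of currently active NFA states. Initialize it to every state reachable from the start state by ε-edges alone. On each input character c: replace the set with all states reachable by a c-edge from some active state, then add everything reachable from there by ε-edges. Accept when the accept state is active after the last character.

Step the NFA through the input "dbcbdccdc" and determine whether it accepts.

Answer: REJECT

Trace:
start: ε-closure({0}) = {0,1,2,4,8}
'd' @ 1: {3,5,6,9,10}
'b' @ 2: {1,2,4,8,11}  [accepting]
'c' @ 3: {}  — state set empty
rest 'bdccdc' ignored (set empty)
after full input: {}  (accept=1 not in)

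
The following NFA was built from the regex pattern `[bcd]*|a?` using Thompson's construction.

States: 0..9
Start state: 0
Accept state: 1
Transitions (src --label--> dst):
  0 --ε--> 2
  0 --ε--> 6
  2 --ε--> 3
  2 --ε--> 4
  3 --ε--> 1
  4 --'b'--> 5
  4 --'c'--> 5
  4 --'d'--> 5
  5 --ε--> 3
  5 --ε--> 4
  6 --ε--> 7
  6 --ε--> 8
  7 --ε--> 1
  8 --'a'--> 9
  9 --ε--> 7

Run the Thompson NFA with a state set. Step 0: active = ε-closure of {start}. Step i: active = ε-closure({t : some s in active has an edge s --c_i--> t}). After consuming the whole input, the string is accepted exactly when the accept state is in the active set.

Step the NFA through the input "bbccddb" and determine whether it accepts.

S₀ = ε-closure({0}) = {0,1,2,3,4,6,7,8}
'b' @ 1: {1,3,4,5}  (accept∈set)
'b' @ 2: {1,3,4,5}  (accept∈set)
'c' @ 3: {1,3,4,5}  (accept∈set)
'c' @ 4: {1,3,4,5}  (accept∈set)
'd' @ 5: {1,3,4,5}  (accept∈set)
'd' @ 6: {1,3,4,5}  (accept∈set)
'b' @ 7: {1,3,4,5}  (accept∈set)
after full input: {1,3,4,5}  (accept=1 in)

Answer: ACCEPT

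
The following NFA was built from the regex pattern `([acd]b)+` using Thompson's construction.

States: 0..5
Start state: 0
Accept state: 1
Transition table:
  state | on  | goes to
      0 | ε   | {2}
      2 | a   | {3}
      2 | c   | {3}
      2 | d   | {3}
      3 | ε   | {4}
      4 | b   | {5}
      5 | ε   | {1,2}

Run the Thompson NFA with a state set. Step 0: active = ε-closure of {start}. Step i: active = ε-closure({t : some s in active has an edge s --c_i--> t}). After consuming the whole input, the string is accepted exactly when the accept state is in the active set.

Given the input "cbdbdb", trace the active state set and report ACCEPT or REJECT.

Answer: ACCEPT

Steps:
S₀ = ε-closure({0}) = {0,2}
'c' @ 1: {3,4}
'b' @ 2: {1,2,5}  [accepting]
'd' @ 3: {3,4}
'b' @ 4: {1,2,5}  [accepting]
'd' @ 5: {3,4}
'b' @ 6: {1,2,5}  [accepting]
end set {1,2,5} — state 1 in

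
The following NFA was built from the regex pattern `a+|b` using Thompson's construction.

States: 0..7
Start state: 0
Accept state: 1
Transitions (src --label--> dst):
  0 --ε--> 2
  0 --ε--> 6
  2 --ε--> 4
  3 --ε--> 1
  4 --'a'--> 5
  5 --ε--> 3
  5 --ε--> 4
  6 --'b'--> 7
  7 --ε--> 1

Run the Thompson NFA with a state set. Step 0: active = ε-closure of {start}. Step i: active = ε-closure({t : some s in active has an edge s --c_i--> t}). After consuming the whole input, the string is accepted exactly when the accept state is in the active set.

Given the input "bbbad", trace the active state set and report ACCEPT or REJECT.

S₀ = ε-closure({0}) = {0,2,4,6}
'b' @ 1: {1,7}  ✓accept
'b' @ 2: {}  — state set empty
rest 'bad' ignored (set empty)
end set {} — state 1 not in

Answer: REJECT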